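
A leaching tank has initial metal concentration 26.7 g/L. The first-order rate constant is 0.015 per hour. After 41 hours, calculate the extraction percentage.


45.9359%

Compute the exponent:
-k * t = -0.015 * 41 = -0.615
Remaining concentration:
C = 26.7 * exp(-0.615)
= 26.7 * 0.5406408953
= 14.4351119 g/L
Extracted = 26.7 - 14.4351119 = 12.2648881 g/L
Extraction % = 12.2648881 / 26.7 * 100
= 45.9359%


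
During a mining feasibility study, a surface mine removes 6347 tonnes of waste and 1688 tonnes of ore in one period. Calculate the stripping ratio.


Stripping ratio = waste tonnage / ore tonnage
= 6347 / 1688
= 3.7601

3.7601


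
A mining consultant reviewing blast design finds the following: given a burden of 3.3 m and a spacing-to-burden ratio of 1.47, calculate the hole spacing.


4.851 m

Spacing = burden * ratio
= 3.3 * 1.47
= 4.851 m


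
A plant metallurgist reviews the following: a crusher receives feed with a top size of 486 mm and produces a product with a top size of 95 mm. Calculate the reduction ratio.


Reduction ratio = feed size / product size
= 486 / 95
= 5.1158

5.1158


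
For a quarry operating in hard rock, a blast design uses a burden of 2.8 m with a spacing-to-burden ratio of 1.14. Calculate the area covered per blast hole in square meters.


8.9376 m^2

First, find the spacing:
Spacing = burden * ratio = 2.8 * 1.14
= 3.192 m
Then, calculate the area:
Area = burden * spacing = 2.8 * 3.192
= 8.9376 m^2


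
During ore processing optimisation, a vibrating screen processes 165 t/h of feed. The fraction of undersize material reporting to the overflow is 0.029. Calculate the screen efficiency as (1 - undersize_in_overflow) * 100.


Screen efficiency = (1 - fraction of undersize in overflow) * 100
= (1 - 0.029) * 100
= 0.971 * 100
= 97.1%

97.1%


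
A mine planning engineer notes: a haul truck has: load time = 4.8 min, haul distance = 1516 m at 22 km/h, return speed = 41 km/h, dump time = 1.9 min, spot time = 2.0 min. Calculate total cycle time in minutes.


Convert haul speed to m/min: 22 * 1000/60 = 366.6666667 m/min
Haul time = 1516 / 366.6666667 = 4.134545455 min
Convert return speed to m/min: 41 * 1000/60 = 683.3333333 m/min
Return time = 1516 / 683.3333333 = 2.218536585 min
Total cycle time:
= 4.8 + 4.134545455 + 1.9 + 2.218536585 + 2.0
= 15.0531 min

15.0531 min


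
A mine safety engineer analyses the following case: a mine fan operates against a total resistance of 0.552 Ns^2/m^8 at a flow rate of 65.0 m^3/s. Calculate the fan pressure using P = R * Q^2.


Compute Q^2:
Q^2 = 65.0^2 = 4225.0
Compute pressure:
P = R * Q^2 = 0.552 * 4225.0
= 2332.2 Pa

2332.2 Pa


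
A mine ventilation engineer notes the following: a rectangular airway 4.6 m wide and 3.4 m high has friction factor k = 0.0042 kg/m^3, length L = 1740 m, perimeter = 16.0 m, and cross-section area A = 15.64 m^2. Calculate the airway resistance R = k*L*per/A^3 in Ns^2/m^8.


0.0306 Ns^2/m^8

Compute the numerator:
k * L * per = 0.0042 * 1740 * 16.0
= 116.928
Compute the denominator:
A^3 = 15.64^3 = 3825.694144
Resistance:
R = 116.928 / 3825.694144
= 0.0306 Ns^2/m^8


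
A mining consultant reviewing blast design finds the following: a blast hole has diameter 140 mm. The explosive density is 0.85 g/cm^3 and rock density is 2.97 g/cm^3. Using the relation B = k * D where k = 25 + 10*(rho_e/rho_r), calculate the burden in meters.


3.9007 m

First, compute k:
rho_e / rho_r = 0.85 / 2.97 = 0.2861952862
k = 25 + 10 * 0.2861952862 = 27.86195286
Then, compute burden:
B = k * D / 1000 = 27.86195286 * 140 / 1000
= 3900.673401 / 1000
= 3.9007 m


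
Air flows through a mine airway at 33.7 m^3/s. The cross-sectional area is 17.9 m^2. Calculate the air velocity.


1.8827 m/s

Velocity = flow rate / cross-sectional area
= 33.7 / 17.9
= 1.8827 m/s


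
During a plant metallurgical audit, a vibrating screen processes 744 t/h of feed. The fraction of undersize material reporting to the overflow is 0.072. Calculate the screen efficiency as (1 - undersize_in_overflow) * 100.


Screen efficiency = (1 - fraction of undersize in overflow) * 100
= (1 - 0.072) * 100
= 0.928 * 100
= 92.8%

92.8%


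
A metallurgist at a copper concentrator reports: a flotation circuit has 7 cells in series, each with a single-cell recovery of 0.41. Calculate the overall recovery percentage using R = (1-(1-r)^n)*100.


97.5113%

Complement of single-cell recovery:
1 - r = 1 - 0.41 = 0.59
Raise to power n:
(1 - r)^7 = 0.59^7 = 0.02488651485
Overall recovery:
R = (1 - 0.02488651485) * 100
= 97.5113%


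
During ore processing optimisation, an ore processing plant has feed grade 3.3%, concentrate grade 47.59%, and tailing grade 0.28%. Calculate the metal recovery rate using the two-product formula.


92.0568%

Using the two-product formula:
R = 100 * c * (f - t) / (f * (c - t))
Numerator = 100 * 47.59 * (3.3 - 0.28)
= 100 * 47.59 * 3.02
= 14372.18
Denominator = 3.3 * (47.59 - 0.28)
= 3.3 * 47.31
= 156.123
R = 14372.18 / 156.123
= 92.0568%


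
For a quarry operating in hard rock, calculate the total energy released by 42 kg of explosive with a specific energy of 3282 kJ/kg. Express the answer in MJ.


Energy = mass * specific_energy / 1000
= 42 * 3282 / 1000
= 137844 / 1000
= 137.844 MJ

137.844 MJ


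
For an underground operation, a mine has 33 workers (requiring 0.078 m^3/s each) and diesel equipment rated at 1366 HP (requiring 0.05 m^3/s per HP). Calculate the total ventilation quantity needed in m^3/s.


Airflow for workers:
Q_people = 33 * 0.078 = 2.574 m^3/s
Airflow for diesel equipment:
Q_diesel = 1366 * 0.05 = 68.3 m^3/s
Total ventilation:
Q_total = 2.574 + 68.3
= 70.874 m^3/s

70.874 m^3/s


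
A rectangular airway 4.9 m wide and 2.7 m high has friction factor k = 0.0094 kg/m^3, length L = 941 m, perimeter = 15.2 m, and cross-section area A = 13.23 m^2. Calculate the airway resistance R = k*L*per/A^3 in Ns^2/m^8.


0.0581 Ns^2/m^8

Compute the numerator:
k * L * per = 0.0094 * 941 * 15.2
= 134.45008
Compute the denominator:
A^3 = 13.23^3 = 2315.685267
Resistance:
R = 134.45008 / 2315.685267
= 0.0581 Ns^2/m^8


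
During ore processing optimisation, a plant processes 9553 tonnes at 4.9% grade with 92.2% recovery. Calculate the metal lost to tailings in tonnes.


36.5116 tonnes

Total metal in feed:
= 9553 * 4.9 / 100 = 468.097 tonnes
Metal recovered:
= 468.097 * 92.2 / 100 = 431.585434 tonnes
Metal lost to tailings:
= 468.097 - 431.585434
= 36.5116 tonnes


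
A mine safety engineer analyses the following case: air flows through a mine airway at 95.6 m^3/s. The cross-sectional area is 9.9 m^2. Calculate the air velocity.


9.6566 m/s

Velocity = flow rate / cross-sectional area
= 95.6 / 9.9
= 9.6566 m/s


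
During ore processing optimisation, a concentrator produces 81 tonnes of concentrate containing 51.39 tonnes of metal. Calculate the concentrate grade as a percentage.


Grade = (metal in concentrate / concentrate mass) * 100
= (51.39 / 81) * 100
= 0.6344444444 * 100
= 63.4444%

63.4444%


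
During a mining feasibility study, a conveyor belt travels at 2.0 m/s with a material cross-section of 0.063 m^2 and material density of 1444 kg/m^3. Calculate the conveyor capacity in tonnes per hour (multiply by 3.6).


654.9984 t/h

Volumetric flow = speed * area
= 2.0 * 0.063 = 0.126 m^3/s
Mass flow = volumetric * density
= 0.126 * 1444 = 181.944 kg/s
Convert to t/h: multiply by 3.6
Capacity = 181.944 * 3.6
= 654.9984 t/h


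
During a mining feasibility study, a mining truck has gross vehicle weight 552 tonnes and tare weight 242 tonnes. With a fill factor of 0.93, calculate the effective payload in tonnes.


Maximum payload = gross - tare
= 552 - 242 = 310 tonnes
Effective payload = max payload * fill factor
= 310 * 0.93
= 288.3 tonnes

288.3 tonnes


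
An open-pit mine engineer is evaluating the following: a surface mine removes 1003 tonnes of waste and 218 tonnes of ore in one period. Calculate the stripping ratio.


Stripping ratio = waste tonnage / ore tonnage
= 1003 / 218
= 4.6009

4.6009


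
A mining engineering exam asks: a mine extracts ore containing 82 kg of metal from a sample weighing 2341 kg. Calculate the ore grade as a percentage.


Ore grade = (metal mass / ore mass) * 100
= (82 / 2341) * 100
= 0.03502776591 * 100
= 3.5028%

3.5028%


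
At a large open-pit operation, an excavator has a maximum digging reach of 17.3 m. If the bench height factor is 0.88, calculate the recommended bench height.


Bench height = reach * factor
= 17.3 * 0.88
= 15.224 m

15.224 m


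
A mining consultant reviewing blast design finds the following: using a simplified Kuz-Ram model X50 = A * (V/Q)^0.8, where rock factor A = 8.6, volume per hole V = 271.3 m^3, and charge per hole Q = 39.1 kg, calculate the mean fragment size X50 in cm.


Compute V/Q:
V/Q = 271.3 / 39.1 = 6.938618926
Raise to the power 0.8:
(V/Q)^0.8 = 6.938618926^0.8 = 4.709973125
Multiply by A:
X50 = 8.6 * 4.709973125
= 40.5058 cm

40.5058 cm


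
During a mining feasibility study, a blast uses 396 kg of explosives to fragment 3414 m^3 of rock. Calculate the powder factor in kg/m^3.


0.116 kg/m^3

Powder factor = explosive mass / rock volume
= 396 / 3414
= 0.116 kg/m^3


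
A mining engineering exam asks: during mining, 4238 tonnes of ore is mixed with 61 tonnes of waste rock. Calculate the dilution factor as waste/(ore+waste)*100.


Total material = ore + waste
= 4238 + 61 = 4299 tonnes
Dilution = waste / total * 100
= 61 / 4299 * 100
= 0.01418934636 * 100
= 1.4189%

1.4189%


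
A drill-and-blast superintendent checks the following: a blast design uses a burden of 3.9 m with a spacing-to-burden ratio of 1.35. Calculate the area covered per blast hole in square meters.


First, find the spacing:
Spacing = burden * ratio = 3.9 * 1.35
= 5.265 m
Then, calculate the area:
Area = burden * spacing = 3.9 * 5.265
= 20.5335 m^2

20.5335 m^2


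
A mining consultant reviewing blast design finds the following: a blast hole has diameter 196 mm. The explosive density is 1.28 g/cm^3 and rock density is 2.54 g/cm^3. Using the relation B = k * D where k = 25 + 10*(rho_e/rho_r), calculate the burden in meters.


First, compute k:
rho_e / rho_r = 1.28 / 2.54 = 0.5039370079
k = 25 + 10 * 0.5039370079 = 30.03937008
Then, compute burden:
B = k * D / 1000 = 30.03937008 * 196 / 1000
= 5887.716535 / 1000
= 5.8877 m

5.8877 m


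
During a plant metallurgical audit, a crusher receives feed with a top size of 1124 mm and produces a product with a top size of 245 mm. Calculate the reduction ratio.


Reduction ratio = feed size / product size
= 1124 / 245
= 4.5878

4.5878


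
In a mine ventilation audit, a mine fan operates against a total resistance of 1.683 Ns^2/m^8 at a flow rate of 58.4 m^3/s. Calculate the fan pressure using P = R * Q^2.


5739.9725 Pa

Compute Q^2:
Q^2 = 58.4^2 = 3410.56
Compute pressure:
P = R * Q^2 = 1.683 * 3410.56
= 5739.9725 Pa


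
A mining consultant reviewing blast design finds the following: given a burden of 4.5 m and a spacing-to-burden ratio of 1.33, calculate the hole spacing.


5.985 m

Spacing = burden * ratio
= 4.5 * 1.33
= 5.985 m


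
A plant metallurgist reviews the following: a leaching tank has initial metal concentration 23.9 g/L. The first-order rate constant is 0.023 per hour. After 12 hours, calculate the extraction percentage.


Compute the exponent:
-k * t = -0.023 * 12 = -0.276
Remaining concentration:
C = 23.9 * exp(-0.276)
= 23.9 * 0.7588129308
= 18.13562905 g/L
Extracted = 23.9 - 18.13562905 = 5.764370955 g/L
Extraction % = 5.764370955 / 23.9 * 100
= 24.1187%

24.1187%


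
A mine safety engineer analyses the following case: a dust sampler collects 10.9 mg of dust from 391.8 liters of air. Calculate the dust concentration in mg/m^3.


Convert liters to m^3: 1 m^3 = 1000 L
Concentration = mass / volume * 1000
= 10.9 / 391.8 * 1000
= 0.02782031649 * 1000
= 27.8203 mg/m^3

27.8203 mg/m^3


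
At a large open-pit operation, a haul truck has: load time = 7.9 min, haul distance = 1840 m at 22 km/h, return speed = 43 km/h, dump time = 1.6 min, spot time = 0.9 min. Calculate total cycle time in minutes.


17.9856 min

Convert haul speed to m/min: 22 * 1000/60 = 366.6666667 m/min
Haul time = 1840 / 366.6666667 = 5.018181818 min
Convert return speed to m/min: 43 * 1000/60 = 716.6666667 m/min
Return time = 1840 / 716.6666667 = 2.56744186 min
Total cycle time:
= 7.9 + 5.018181818 + 1.6 + 2.56744186 + 0.9
= 17.9856 min


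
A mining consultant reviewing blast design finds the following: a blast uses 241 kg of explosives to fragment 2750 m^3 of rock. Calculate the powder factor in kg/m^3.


0.0876 kg/m^3

Powder factor = explosive mass / rock volume
= 241 / 2750
= 0.0876 kg/m^3


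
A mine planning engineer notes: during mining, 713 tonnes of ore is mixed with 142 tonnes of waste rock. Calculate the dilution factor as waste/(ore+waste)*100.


16.6082%

Total material = ore + waste
= 713 + 142 = 855 tonnes
Dilution = waste / total * 100
= 142 / 855 * 100
= 0.1660818713 * 100
= 16.6082%


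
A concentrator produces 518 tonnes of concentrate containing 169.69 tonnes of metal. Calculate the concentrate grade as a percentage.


Grade = (metal in concentrate / concentrate mass) * 100
= (169.69 / 518) * 100
= 0.3275868726 * 100
= 32.7587%

32.7587%


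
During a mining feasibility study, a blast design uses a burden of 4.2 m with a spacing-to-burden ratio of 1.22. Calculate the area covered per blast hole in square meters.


21.5208 m^2

First, find the spacing:
Spacing = burden * ratio = 4.2 * 1.22
= 5.124 m
Then, calculate the area:
Area = burden * spacing = 4.2 * 5.124
= 21.5208 m^2


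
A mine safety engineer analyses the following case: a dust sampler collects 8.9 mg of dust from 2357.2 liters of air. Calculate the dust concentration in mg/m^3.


Convert liters to m^3: 1 m^3 = 1000 L
Concentration = mass / volume * 1000
= 8.9 / 2357.2 * 1000
= 0.003775666044 * 1000
= 3.7757 mg/m^3

3.7757 mg/m^3


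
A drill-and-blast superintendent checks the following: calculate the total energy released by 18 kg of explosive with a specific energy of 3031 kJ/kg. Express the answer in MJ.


54.558 MJ

Energy = mass * specific_energy / 1000
= 18 * 3031 / 1000
= 54558 / 1000
= 54.558 MJ


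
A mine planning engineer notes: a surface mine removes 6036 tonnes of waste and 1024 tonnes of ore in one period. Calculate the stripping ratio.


Stripping ratio = waste tonnage / ore tonnage
= 6036 / 1024
= 5.8945

5.8945


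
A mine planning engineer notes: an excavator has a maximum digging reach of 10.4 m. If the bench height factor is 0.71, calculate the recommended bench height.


7.384 m

Bench height = reach * factor
= 10.4 * 0.71
= 7.384 m


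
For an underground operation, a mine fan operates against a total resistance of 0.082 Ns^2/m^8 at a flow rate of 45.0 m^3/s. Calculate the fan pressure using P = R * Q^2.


166.05 Pa

Compute Q^2:
Q^2 = 45.0^2 = 2025.0
Compute pressure:
P = R * Q^2 = 0.082 * 2025.0
= 166.05 Pa


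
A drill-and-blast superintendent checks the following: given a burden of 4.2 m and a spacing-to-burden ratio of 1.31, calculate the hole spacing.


5.502 m

Spacing = burden * ratio
= 4.2 * 1.31
= 5.502 m


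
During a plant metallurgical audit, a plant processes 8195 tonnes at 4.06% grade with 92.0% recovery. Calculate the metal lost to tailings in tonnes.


Total metal in feed:
= 8195 * 4.06 / 100 = 332.717 tonnes
Metal recovered:
= 332.717 * 92.0 / 100 = 306.09964 tonnes
Metal lost to tailings:
= 332.717 - 306.09964
= 26.6174 tonnes

26.6174 tonnes


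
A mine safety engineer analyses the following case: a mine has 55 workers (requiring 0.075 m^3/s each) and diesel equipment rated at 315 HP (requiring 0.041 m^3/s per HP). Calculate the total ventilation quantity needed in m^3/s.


Airflow for workers:
Q_people = 55 * 0.075 = 4.125 m^3/s
Airflow for diesel equipment:
Q_diesel = 315 * 0.041 = 12.915 m^3/s
Total ventilation:
Q_total = 4.125 + 12.915
= 17.04 m^3/s

17.04 m^3/s


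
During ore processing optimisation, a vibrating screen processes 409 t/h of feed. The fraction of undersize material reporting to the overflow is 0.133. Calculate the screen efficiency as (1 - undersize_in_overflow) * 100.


86.7%

Screen efficiency = (1 - fraction of undersize in overflow) * 100
= (1 - 0.133) * 100
= 0.867 * 100
= 86.7%


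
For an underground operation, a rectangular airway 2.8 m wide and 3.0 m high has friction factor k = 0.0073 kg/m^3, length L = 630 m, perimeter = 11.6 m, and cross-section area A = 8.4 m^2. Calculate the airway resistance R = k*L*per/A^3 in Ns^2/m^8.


Compute the numerator:
k * L * per = 0.0073 * 630 * 11.6
= 53.3484
Compute the denominator:
A^3 = 8.4^3 = 592.704
Resistance:
R = 53.3484 / 592.704
= 0.09 Ns^2/m^8

0.09 Ns^2/m^8


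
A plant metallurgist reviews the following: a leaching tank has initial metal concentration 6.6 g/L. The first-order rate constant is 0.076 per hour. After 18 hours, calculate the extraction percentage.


Compute the exponent:
-k * t = -0.076 * 18 = -1.368
Remaining concentration:
C = 6.6 * exp(-1.368)
= 6.6 * 0.254615682
= 1.680463501 g/L
Extracted = 6.6 - 1.680463501 = 4.919536499 g/L
Extraction % = 4.919536499 / 6.6 * 100
= 74.5384%

74.5384%


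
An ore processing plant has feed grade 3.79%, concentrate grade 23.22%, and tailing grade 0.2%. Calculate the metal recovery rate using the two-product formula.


Using the two-product formula:
R = 100 * c * (f - t) / (f * (c - t))
Numerator = 100 * 23.22 * (3.79 - 0.2)
= 100 * 23.22 * 3.59
= 8335.98
Denominator = 3.79 * (23.22 - 0.2)
= 3.79 * 23.02
= 87.2458
R = 8335.98 / 87.2458
= 95.5459%

95.5459%


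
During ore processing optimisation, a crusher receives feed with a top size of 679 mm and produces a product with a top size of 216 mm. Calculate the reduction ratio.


Reduction ratio = feed size / product size
= 679 / 216
= 3.1435

3.1435


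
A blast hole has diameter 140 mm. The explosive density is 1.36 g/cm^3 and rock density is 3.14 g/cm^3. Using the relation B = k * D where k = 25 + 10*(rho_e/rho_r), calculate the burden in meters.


4.1064 m

First, compute k:
rho_e / rho_r = 1.36 / 3.14 = 0.4331210191
k = 25 + 10 * 0.4331210191 = 29.33121019
Then, compute burden:
B = k * D / 1000 = 29.33121019 * 140 / 1000
= 4106.369427 / 1000
= 4.1064 m


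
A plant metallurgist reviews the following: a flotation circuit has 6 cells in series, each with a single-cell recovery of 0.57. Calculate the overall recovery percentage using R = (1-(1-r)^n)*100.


Complement of single-cell recovery:
1 - r = 1 - 0.57 = 0.43
Raise to power n:
(1 - r)^6 = 0.43^6 = 0.006321363049
Overall recovery:
R = (1 - 0.006321363049) * 100
= 99.3679%

99.3679%


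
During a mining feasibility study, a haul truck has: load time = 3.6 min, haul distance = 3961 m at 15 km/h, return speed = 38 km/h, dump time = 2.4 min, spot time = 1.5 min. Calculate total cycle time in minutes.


Convert haul speed to m/min: 15 * 1000/60 = 250 m/min
Haul time = 3961 / 250 = 15.844 min
Convert return speed to m/min: 38 * 1000/60 = 633.3333333 m/min
Return time = 3961 / 633.3333333 = 6.254210526 min
Total cycle time:
= 3.6 + 15.844 + 2.4 + 6.254210526 + 1.5
= 29.5982 min

29.5982 min


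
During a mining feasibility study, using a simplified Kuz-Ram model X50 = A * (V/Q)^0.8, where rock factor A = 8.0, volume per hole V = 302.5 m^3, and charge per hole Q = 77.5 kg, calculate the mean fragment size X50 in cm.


Compute V/Q:
V/Q = 302.5 / 77.5 = 3.903225806
Raise to the power 0.8:
(V/Q)^0.8 = 3.903225806^0.8 = 2.972616891
Multiply by A:
X50 = 8.0 * 2.972616891
= 23.7809 cm

23.7809 cm


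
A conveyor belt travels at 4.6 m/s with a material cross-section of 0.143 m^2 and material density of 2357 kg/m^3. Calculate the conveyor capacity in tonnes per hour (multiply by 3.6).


Volumetric flow = speed * area
= 4.6 * 0.143 = 0.6578 m^3/s
Mass flow = volumetric * density
= 0.6578 * 2357 = 1550.4346 kg/s
Convert to t/h: multiply by 3.6
Capacity = 1550.4346 * 3.6
= 5581.5646 t/h

5581.5646 t/h


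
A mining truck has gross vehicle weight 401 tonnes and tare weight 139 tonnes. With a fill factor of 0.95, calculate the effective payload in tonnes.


Maximum payload = gross - tare
= 401 - 139 = 262 tonnes
Effective payload = max payload * fill factor
= 262 * 0.95
= 248.9 tonnes

248.9 tonnes


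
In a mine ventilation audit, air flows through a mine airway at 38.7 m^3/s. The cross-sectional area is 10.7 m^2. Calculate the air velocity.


Velocity = flow rate / cross-sectional area
= 38.7 / 10.7
= 3.6168 m/s

3.6168 m/s


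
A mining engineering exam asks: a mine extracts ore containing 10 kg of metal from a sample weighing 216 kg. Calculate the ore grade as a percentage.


Ore grade = (metal mass / ore mass) * 100
= (10 / 216) * 100
= 0.0462962963 * 100
= 4.6296%

4.6296%


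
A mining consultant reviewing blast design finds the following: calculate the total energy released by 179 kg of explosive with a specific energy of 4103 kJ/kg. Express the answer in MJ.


734.437 MJ

Energy = mass * specific_energy / 1000
= 179 * 4103 / 1000
= 734437 / 1000
= 734.437 MJ


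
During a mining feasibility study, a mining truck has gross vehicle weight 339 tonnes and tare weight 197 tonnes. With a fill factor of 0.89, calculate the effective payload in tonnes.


Maximum payload = gross - tare
= 339 - 197 = 142 tonnes
Effective payload = max payload * fill factor
= 142 * 0.89
= 126.38 tonnes

126.38 tonnes


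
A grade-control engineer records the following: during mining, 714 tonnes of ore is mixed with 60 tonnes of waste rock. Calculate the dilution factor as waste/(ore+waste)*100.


7.7519%

Total material = ore + waste
= 714 + 60 = 774 tonnes
Dilution = waste / total * 100
= 60 / 774 * 100
= 0.07751937984 * 100
= 7.7519%


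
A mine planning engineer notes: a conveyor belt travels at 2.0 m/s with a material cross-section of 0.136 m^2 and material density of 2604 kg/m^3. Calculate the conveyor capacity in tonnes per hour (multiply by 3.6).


2549.8368 t/h

Volumetric flow = speed * area
= 2.0 * 0.136 = 0.272 m^3/s
Mass flow = volumetric * density
= 0.272 * 2604 = 708.288 kg/s
Convert to t/h: multiply by 3.6
Capacity = 708.288 * 3.6
= 2549.8368 t/h


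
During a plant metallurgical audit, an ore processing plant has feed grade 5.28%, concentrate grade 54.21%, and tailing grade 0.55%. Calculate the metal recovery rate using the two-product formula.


Using the two-product formula:
R = 100 * c * (f - t) / (f * (c - t))
Numerator = 100 * 54.21 * (5.28 - 0.55)
= 100 * 54.21 * 4.73
= 25641.33
Denominator = 5.28 * (54.21 - 0.55)
= 5.28 * 53.66
= 283.3248
R = 25641.33 / 283.3248
= 90.5015%

90.5015%


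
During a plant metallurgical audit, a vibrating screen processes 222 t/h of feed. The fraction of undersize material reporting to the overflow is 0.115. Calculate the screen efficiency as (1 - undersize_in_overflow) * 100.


88.5%

Screen efficiency = (1 - fraction of undersize in overflow) * 100
= (1 - 0.115) * 100
= 0.885 * 100
= 88.5%


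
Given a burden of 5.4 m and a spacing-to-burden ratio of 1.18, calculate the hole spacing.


Spacing = burden * ratio
= 5.4 * 1.18
= 6.372 m

6.372 m


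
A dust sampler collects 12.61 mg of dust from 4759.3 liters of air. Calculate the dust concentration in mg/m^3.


Convert liters to m^3: 1 m^3 = 1000 L
Concentration = mass / volume * 1000
= 12.61 / 4759.3 * 1000
= 0.002649549303 * 1000
= 2.6495 mg/m^3

2.6495 mg/m^3


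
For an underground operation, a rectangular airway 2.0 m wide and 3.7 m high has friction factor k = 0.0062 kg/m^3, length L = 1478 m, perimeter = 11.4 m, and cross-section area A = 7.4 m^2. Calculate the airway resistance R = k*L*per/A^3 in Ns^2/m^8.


Compute the numerator:
k * L * per = 0.0062 * 1478 * 11.4
= 104.46504
Compute the denominator:
A^3 = 7.4^3 = 405.224
Resistance:
R = 104.46504 / 405.224
= 0.2578 Ns^2/m^8

0.2578 Ns^2/m^8


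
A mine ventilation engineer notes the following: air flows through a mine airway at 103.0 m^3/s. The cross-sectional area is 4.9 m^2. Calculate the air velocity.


21.0204 m/s

Velocity = flow rate / cross-sectional area
= 103.0 / 4.9
= 21.0204 m/s


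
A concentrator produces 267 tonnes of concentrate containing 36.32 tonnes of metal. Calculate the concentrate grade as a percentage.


Grade = (metal in concentrate / concentrate mass) * 100
= (36.32 / 267) * 100
= 0.1360299625 * 100
= 13.603%

13.603%


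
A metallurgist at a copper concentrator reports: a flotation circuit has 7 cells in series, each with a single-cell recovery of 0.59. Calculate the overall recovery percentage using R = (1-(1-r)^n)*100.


99.8052%

Complement of single-cell recovery:
1 - r = 1 - 0.59 = 0.41
Raise to power n:
(1 - r)^7 = 0.41^7 = 0.001947542739
Overall recovery:
R = (1 - 0.001947542739) * 100
= 99.8052%


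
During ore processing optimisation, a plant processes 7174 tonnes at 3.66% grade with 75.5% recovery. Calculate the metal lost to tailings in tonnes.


64.3293 tonnes

Total metal in feed:
= 7174 * 3.66 / 100 = 262.5684 tonnes
Metal recovered:
= 262.5684 * 75.5 / 100 = 198.239142 tonnes
Metal lost to tailings:
= 262.5684 - 198.239142
= 64.3293 tonnes


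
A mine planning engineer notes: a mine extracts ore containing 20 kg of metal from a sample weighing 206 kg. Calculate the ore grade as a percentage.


9.7087%

Ore grade = (metal mass / ore mass) * 100
= (20 / 206) * 100
= 0.09708737864 * 100
= 9.7087%


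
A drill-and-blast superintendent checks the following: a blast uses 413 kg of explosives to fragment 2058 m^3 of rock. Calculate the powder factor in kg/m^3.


Powder factor = explosive mass / rock volume
= 413 / 2058
= 0.2007 kg/m^3

0.2007 kg/m^3


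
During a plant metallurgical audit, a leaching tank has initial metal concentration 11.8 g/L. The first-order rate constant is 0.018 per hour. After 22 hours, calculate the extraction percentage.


32.6993%

Compute the exponent:
-k * t = -0.018 * 22 = -0.396
Remaining concentration:
C = 11.8 * exp(-0.396)
= 11.8 * 0.6730066959
= 7.941479012 g/L
Extracted = 11.8 - 7.941479012 = 3.858520988 g/L
Extraction % = 3.858520988 / 11.8 * 100
= 32.6993%


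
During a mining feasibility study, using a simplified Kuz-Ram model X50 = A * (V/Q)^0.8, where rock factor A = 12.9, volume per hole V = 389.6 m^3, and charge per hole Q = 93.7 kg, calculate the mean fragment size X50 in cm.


40.336 cm

Compute V/Q:
V/Q = 389.6 / 93.7 = 4.157950907
Raise to the power 0.8:
(V/Q)^0.8 = 4.157950907^0.8 = 3.126824354
Multiply by A:
X50 = 12.9 * 3.126824354
= 40.336 cm


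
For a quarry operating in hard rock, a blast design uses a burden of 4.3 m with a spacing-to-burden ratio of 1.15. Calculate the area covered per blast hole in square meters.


First, find the spacing:
Spacing = burden * ratio = 4.3 * 1.15
= 4.945 m
Then, calculate the area:
Area = burden * spacing = 4.3 * 4.945
= 21.2635 m^2

21.2635 m^2


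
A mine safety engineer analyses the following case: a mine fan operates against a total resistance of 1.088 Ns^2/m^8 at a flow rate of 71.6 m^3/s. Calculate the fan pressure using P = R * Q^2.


Compute Q^2:
Q^2 = 71.6^2 = 5126.56
Compute pressure:
P = R * Q^2 = 1.088 * 5126.56
= 5577.6973 Pa

5577.6973 Pa


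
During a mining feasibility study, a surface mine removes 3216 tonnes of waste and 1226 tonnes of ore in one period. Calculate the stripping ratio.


2.6232

Stripping ratio = waste tonnage / ore tonnage
= 3216 / 1226
= 2.6232


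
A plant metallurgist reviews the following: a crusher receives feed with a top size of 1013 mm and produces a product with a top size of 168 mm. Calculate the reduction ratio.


Reduction ratio = feed size / product size
= 1013 / 168
= 6.0298

6.0298


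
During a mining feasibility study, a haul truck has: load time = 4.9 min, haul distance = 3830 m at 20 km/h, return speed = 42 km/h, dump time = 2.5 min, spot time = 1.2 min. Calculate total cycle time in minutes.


Convert haul speed to m/min: 20 * 1000/60 = 333.3333333 m/min
Haul time = 3830 / 333.3333333 = 11.49 min
Convert return speed to m/min: 42 * 1000/60 = 700 m/min
Return time = 3830 / 700 = 5.471428571 min
Total cycle time:
= 4.9 + 11.49 + 2.5 + 5.471428571 + 1.2
= 25.5614 min

25.5614 min


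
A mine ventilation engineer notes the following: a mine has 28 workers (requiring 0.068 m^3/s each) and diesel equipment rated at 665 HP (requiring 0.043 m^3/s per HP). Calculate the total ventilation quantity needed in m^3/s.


Airflow for workers:
Q_people = 28 * 0.068 = 1.904 m^3/s
Airflow for diesel equipment:
Q_diesel = 665 * 0.043 = 28.595 m^3/s
Total ventilation:
Q_total = 1.904 + 28.595
= 30.499 m^3/s

30.499 m^3/s


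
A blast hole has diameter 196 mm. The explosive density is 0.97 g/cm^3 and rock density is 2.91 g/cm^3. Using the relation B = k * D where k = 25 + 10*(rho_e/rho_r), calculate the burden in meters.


First, compute k:
rho_e / rho_r = 0.97 / 2.91 = 0.3333333333
k = 25 + 10 * 0.3333333333 = 28.33333333
Then, compute burden:
B = k * D / 1000 = 28.33333333 * 196 / 1000
= 5553.333333 / 1000
= 5.5533 m

5.5533 m


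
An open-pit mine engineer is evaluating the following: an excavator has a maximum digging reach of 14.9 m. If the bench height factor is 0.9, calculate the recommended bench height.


13.41 m

Bench height = reach * factor
= 14.9 * 0.9
= 13.41 m


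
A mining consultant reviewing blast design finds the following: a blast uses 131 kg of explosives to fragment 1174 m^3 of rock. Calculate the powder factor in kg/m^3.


0.1116 kg/m^3

Powder factor = explosive mass / rock volume
= 131 / 1174
= 0.1116 kg/m^3


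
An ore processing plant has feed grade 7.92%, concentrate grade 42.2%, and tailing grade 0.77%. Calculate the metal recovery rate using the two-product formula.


91.9556%

Using the two-product formula:
R = 100 * c * (f - t) / (f * (c - t))
Numerator = 100 * 42.2 * (7.92 - 0.77)
= 100 * 42.2 * 7.15
= 30173.0
Denominator = 7.92 * (42.2 - 0.77)
= 7.92 * 41.43
= 328.1256
R = 30173.0 / 328.1256
= 91.9556%


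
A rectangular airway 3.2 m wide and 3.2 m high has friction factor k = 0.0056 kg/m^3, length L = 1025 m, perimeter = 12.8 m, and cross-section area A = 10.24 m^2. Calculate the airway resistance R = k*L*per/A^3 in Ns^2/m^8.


0.0684 Ns^2/m^8

Compute the numerator:
k * L * per = 0.0056 * 1025 * 12.8
= 73.472
Compute the denominator:
A^3 = 10.24^3 = 1073.741824
Resistance:
R = 73.472 / 1073.741824
= 0.0684 Ns^2/m^8


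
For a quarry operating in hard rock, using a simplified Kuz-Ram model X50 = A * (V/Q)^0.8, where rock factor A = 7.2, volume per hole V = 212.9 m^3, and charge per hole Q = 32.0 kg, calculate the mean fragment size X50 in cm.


Compute V/Q:
V/Q = 212.9 / 32.0 = 6.653125
Raise to the power 0.8:
(V/Q)^0.8 = 6.653125^0.8 = 4.554288585
Multiply by A:
X50 = 7.2 * 4.554288585
= 32.7909 cm

32.7909 cm


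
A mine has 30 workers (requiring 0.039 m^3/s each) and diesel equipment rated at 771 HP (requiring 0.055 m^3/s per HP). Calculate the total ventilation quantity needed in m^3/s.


43.575 m^3/s

Airflow for workers:
Q_people = 30 * 0.039 = 1.17 m^3/s
Airflow for diesel equipment:
Q_diesel = 771 * 0.055 = 42.405 m^3/s
Total ventilation:
Q_total = 1.17 + 42.405
= 43.575 m^3/s


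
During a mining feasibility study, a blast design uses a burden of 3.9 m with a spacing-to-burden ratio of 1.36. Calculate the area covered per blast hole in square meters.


First, find the spacing:
Spacing = burden * ratio = 3.9 * 1.36
= 5.304 m
Then, calculate the area:
Area = burden * spacing = 3.9 * 5.304
= 20.6856 m^2

20.6856 m^2


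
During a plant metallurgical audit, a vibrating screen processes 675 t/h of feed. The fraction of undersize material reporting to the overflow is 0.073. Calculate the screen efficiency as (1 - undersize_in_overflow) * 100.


Screen efficiency = (1 - fraction of undersize in overflow) * 100
= (1 - 0.073) * 100
= 0.927 * 100
= 92.7%

92.7%


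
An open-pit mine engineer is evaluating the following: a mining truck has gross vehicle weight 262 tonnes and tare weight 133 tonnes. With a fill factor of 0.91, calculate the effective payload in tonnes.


Maximum payload = gross - tare
= 262 - 133 = 129 tonnes
Effective payload = max payload * fill factor
= 129 * 0.91
= 117.39 tonnes

117.39 tonnes


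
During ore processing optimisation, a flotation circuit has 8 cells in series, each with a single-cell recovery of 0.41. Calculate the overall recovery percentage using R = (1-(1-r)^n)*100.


98.5317%

Complement of single-cell recovery:
1 - r = 1 - 0.41 = 0.59
Raise to power n:
(1 - r)^8 = 0.59^8 = 0.01468304376
Overall recovery:
R = (1 - 0.01468304376) * 100
= 98.5317%


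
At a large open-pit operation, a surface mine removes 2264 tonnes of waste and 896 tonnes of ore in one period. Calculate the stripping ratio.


Stripping ratio = waste tonnage / ore tonnage
= 2264 / 896
= 2.5268

2.5268


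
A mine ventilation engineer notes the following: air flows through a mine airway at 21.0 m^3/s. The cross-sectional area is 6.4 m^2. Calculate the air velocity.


3.2813 m/s

Velocity = flow rate / cross-sectional area
= 21.0 / 6.4
= 3.2813 m/s


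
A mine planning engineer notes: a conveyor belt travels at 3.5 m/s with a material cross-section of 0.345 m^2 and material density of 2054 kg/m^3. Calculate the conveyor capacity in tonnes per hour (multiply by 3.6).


Volumetric flow = speed * area
= 3.5 * 0.345 = 1.2075 m^3/s
Mass flow = volumetric * density
= 1.2075 * 2054 = 2480.205 kg/s
Convert to t/h: multiply by 3.6
Capacity = 2480.205 * 3.6
= 8928.738 t/h

8928.738 t/h


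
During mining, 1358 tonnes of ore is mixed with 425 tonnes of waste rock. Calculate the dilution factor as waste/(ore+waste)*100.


23.8362%

Total material = ore + waste
= 1358 + 425 = 1783 tonnes
Dilution = waste / total * 100
= 425 / 1783 * 100
= 0.2383623107 * 100
= 23.8362%


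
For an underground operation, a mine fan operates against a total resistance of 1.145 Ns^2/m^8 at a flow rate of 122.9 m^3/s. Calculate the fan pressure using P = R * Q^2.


Compute Q^2:
Q^2 = 122.9^2 = 15104.41
Compute pressure:
P = R * Q^2 = 1.145 * 15104.41
= 17294.5495 Pa

17294.5495 Pa


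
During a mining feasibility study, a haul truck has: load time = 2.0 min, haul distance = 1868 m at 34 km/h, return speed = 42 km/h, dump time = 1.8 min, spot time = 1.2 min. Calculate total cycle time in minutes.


10.965 min

Convert haul speed to m/min: 34 * 1000/60 = 566.6666667 m/min
Haul time = 1868 / 566.6666667 = 3.296470588 min
Convert return speed to m/min: 42 * 1000/60 = 700 m/min
Return time = 1868 / 700 = 2.668571429 min
Total cycle time:
= 2.0 + 3.296470588 + 1.8 + 2.668571429 + 1.2
= 10.965 min


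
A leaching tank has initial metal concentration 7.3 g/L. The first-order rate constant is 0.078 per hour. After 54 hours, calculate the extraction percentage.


Compute the exponent:
-k * t = -0.078 * 54 = -4.212
Remaining concentration:
C = 7.3 * exp(-4.212)
= 7.3 * 0.01481670527
= 0.1081619485 g/L
Extracted = 7.3 - 0.1081619485 = 7.191838051 g/L
Extraction % = 7.191838051 / 7.3 * 100
= 98.5183%

98.5183%


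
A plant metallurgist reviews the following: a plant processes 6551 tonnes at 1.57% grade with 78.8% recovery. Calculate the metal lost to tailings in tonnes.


21.8043 tonnes

Total metal in feed:
= 6551 * 1.57 / 100 = 102.8507 tonnes
Metal recovered:
= 102.8507 * 78.8 / 100 = 81.0463516 tonnes
Metal lost to tailings:
= 102.8507 - 81.0463516
= 21.8043 tonnes


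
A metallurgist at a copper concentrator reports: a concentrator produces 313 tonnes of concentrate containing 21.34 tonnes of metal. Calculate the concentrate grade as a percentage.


Grade = (metal in concentrate / concentrate mass) * 100
= (21.34 / 313) * 100
= 0.06817891374 * 100
= 6.8179%

6.8179%


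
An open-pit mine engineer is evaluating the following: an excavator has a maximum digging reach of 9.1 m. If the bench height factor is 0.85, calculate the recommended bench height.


7.735 m

Bench height = reach * factor
= 9.1 * 0.85
= 7.735 m


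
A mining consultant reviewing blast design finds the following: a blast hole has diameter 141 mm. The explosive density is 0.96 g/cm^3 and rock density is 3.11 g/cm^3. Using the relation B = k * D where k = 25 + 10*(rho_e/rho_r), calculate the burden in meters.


3.9602 m

First, compute k:
rho_e / rho_r = 0.96 / 3.11 = 0.308681672
k = 25 + 10 * 0.308681672 = 28.08681672
Then, compute burden:
B = k * D / 1000 = 28.08681672 * 141 / 1000
= 3960.241158 / 1000
= 3.9602 m


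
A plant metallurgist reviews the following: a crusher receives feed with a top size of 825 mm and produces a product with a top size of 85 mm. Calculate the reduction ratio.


Reduction ratio = feed size / product size
= 825 / 85
= 9.7059

9.7059


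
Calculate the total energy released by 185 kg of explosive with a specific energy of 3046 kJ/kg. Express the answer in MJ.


563.51 MJ

Energy = mass * specific_energy / 1000
= 185 * 3046 / 1000
= 563510 / 1000
= 563.51 MJ


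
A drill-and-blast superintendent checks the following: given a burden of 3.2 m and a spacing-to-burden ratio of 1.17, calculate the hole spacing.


Spacing = burden * ratio
= 3.2 * 1.17
= 3.744 m

3.744 m


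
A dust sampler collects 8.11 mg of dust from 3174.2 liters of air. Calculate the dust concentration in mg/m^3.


Convert liters to m^3: 1 m^3 = 1000 L
Concentration = mass / volume * 1000
= 8.11 / 3174.2 * 1000
= 0.002554974482 * 1000
= 2.555 mg/m^3

2.555 mg/m^3


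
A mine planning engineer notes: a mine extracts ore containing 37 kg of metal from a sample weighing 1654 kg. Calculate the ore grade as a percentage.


Ore grade = (metal mass / ore mass) * 100
= (37 / 1654) * 100
= 0.02237001209 * 100
= 2.237%

2.237%


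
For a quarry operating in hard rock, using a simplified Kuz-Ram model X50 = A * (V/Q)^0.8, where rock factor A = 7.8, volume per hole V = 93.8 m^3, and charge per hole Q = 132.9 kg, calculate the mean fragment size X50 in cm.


5.9025 cm

Compute V/Q:
V/Q = 93.8 / 132.9 = 0.7057938299
Raise to the power 0.8:
(V/Q)^0.8 = 0.7057938299^0.8 = 0.756732325
Multiply by A:
X50 = 7.8 * 0.756732325
= 5.9025 cm


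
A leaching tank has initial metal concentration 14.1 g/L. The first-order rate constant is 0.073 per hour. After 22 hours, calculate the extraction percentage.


Compute the exponent:
-k * t = -0.073 * 22 = -1.606
Remaining concentration:
C = 14.1 * exp(-1.606)
= 14.1 * 0.2006887658
= 2.829711597 g/L
Extracted = 14.1 - 2.829711597 = 11.2702884 g/L
Extraction % = 11.2702884 / 14.1 * 100
= 79.9311%

79.9311%


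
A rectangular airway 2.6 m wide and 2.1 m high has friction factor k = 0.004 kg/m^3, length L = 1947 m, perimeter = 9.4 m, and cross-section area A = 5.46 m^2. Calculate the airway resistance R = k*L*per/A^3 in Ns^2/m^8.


0.4498 Ns^2/m^8

Compute the numerator:
k * L * per = 0.004 * 1947 * 9.4
= 73.2072
Compute the denominator:
A^3 = 5.46^3 = 162.771336
Resistance:
R = 73.2072 / 162.771336
= 0.4498 Ns^2/m^8


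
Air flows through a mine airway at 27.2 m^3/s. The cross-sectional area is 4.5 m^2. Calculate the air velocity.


Velocity = flow rate / cross-sectional area
= 27.2 / 4.5
= 6.0444 m/s

6.0444 m/s


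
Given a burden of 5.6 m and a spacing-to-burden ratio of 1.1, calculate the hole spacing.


Spacing = burden * ratio
= 5.6 * 1.1
= 6.16 m

6.16 m


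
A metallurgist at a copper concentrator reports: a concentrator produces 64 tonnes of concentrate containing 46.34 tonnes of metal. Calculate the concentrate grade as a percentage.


Grade = (metal in concentrate / concentrate mass) * 100
= (46.34 / 64) * 100
= 0.7240625 * 100
= 72.4063%

72.4063%
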